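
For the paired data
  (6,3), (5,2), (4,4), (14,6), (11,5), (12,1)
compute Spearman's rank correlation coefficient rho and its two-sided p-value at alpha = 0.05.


Step 1: Rank x and y separately (midranks; no ties here).
rank(x): 6->3, 5->2, 4->1, 14->6, 11->4, 12->5
rank(y): 3->3, 2->2, 4->4, 6->6, 5->5, 1->1
Step 2: d_i = R_x(i) - R_y(i); compute d_i^2.
  (3-3)^2=0, (2-2)^2=0, (1-4)^2=9, (6-6)^2=0, (4-5)^2=1, (5-1)^2=16
sum(d^2) = 26.
Step 3: rho = 1 - 6*26 / (6*(6^2 - 1)) = 1 - 156/210 = 0.257143.
Step 4: Under H0, t = rho * sqrt((n-2)/(1-rho^2)) = 0.5322 ~ t(4).
Step 5: Two-sided p-value from the t-distribution with 4 df = 0.622787.
Step 6: alpha = 0.05. fail to reject H0.

rho = 0.2571, p = 0.622787, fail to reject H0 at alpha = 0.05.


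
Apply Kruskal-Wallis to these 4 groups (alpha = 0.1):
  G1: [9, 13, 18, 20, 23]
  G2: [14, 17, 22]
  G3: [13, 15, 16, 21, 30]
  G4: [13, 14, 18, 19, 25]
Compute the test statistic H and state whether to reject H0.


Step 1: Combine all N = 18 observations and assign midranks.
sorted (value, group, rank): (9,G1,1), (13,G1,3), (13,G3,3), (13,G4,3), (14,G2,5.5), (14,G4,5.5), (15,G3,7), (16,G3,8), (17,G2,9), (18,G1,10.5), (18,G4,10.5), (19,G4,12), (20,G1,13), (21,G3,14), (22,G2,15), (23,G1,16), (25,G4,17), (30,G3,18)
Step 2: Sum ranks within each group.
R_1 = 43.5 (n_1 = 5)
R_2 = 29.5 (n_2 = 3)
R_3 = 50 (n_3 = 5)
R_4 = 48 (n_4 = 5)
Step 3: H = 12/(N(N+1)) * sum(R_i^2/n_i) - 3(N+1)
     = 12/(18*19) * (43.5^2/5 + 29.5^2/3 + 50^2/5 + 48^2/5) - 3*19
     = 0.035088 * 1629.33 - 57
     = 0.169591.
Step 4: Ties present; correction factor C = 1 - 36/(18^3 - 18) = 0.993808. Corrected H = 0.169591 / 0.993808 = 0.170647.
Step 5: Under H0, H ~ chi^2(3); p-value = 0.982183.
Step 6: alpha = 0.1. fail to reject H0.

H = 0.1706, df = 3, p = 0.982183, fail to reject H0.


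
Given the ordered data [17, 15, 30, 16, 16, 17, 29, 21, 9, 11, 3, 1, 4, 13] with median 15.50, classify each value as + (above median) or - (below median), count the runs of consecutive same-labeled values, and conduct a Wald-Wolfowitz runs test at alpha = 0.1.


Step 1: Compute median = 15.50; label A = above, B = below.
Labels in order: ABAAAAAABBBBBB  (n_A = 7, n_B = 7)
Step 2: Count runs R = 4.
Step 3: Under H0 (random ordering), E[R] = 2*n_A*n_B/(n_A+n_B) + 1 = 2*7*7/14 + 1 = 8.0000.
        Var[R] = 2*n_A*n_B*(2*n_A*n_B - n_A - n_B) / ((n_A+n_B)^2 * (n_A+n_B-1)) = 8232/2548 = 3.2308.
        SD[R] = 1.7974.
Step 4: Continuity-corrected z = (R + 0.5 - E[R]) / SD[R] = (4 + 0.5 - 8.0000) / 1.7974 = -1.9472.
Step 5: Two-sided p-value via normal approximation = 2*(1 - Phi(|z|)) = 0.051508.
Step 6: alpha = 0.1. reject H0.

R = 4, z = -1.9472, p = 0.051508, reject H0.


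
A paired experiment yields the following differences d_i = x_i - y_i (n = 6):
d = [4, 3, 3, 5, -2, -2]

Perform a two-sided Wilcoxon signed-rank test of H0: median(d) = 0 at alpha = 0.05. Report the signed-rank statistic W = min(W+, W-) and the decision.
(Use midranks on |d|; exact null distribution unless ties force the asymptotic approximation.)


Step 1: Drop any zero differences (none here) and take |d_i|.
|d| = [4, 3, 3, 5, 2, 2]
Step 2: Midrank |d_i| (ties get averaged ranks).
ranks: |4|->5, |3|->3.5, |3|->3.5, |5|->6, |2|->1.5, |2|->1.5
Step 3: Attach original signs; sum ranks with positive sign and with negative sign.
W+ = 5 + 3.5 + 3.5 + 6 = 18
W- = 1.5 + 1.5 = 3
(Check: W+ + W- = 21 should equal n(n+1)/2 = 21.)
Step 4: Test statistic W = min(W+, W-) = 3.
Step 5: Ties in |d|, so use the tie-corrected normal approximation.
        E[W] = n(n+1)/4 = 6*7/4 = 10.5.
        Tie groups: |d|=2 (t=2), |d|=3 (t=2); sum(t^3 - t) = 12.
        Var[W] = n(n+1)(2n+1)/24 - sum(t^3-t)/48 = 546/24 - 12/48 = 22.5.
        z = (W - E[W]) / sqrt(Var[W]) = (3 - 10.5) / 4.7434 = -1.5811.
        Two-sided p = 2*Phi(z) = 0.113846.
Step 6: alpha = 0.05. fail to reject H0.

W+ = 18, W- = 3, W = min = 3, p = 0.113846, fail to reject H0.


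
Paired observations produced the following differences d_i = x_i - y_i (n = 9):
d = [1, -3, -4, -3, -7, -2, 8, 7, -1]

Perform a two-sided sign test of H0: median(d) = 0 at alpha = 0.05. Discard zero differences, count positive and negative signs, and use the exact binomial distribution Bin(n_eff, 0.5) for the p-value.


Step 1: Discard zero differences. Original n = 9; n_eff = number of nonzero differences = 9.
Nonzero differences (with sign): +1, -3, -4, -3, -7, -2, +8, +7, -1
Step 2: Count signs: positive = 3, negative = 6.
Step 3: Under H0: P(positive) = 0.5, so the number of positives S ~ Bin(9, 0.5).
Step 4: Two-sided exact p-value = sum of Bin(9,0.5) probabilities at or below the observed probability = 0.507812.
Step 5: alpha = 0.05. fail to reject H0.

n_eff = 9, pos = 3, neg = 6, p = 0.507812, fail to reject H0.


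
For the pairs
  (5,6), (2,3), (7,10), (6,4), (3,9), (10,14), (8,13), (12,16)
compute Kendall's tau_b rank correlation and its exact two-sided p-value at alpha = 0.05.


Step 1: Enumerate the 28 unordered pairs (i,j) with i<j and classify each by sign(x_j-x_i) * sign(y_j-y_i).
  (1,2):dx=-3,dy=-3->C; (1,3):dx=+2,dy=+4->C; (1,4):dx=+1,dy=-2->D; (1,5):dx=-2,dy=+3->D
  (1,6):dx=+5,dy=+8->C; (1,7):dx=+3,dy=+7->C; (1,8):dx=+7,dy=+10->C; (2,3):dx=+5,dy=+7->C
  (2,4):dx=+4,dy=+1->C; (2,5):dx=+1,dy=+6->C; (2,6):dx=+8,dy=+11->C; (2,7):dx=+6,dy=+10->C
  (2,8):dx=+10,dy=+13->C; (3,4):dx=-1,dy=-6->C; (3,5):dx=-4,dy=-1->C; (3,6):dx=+3,dy=+4->C
  (3,7):dx=+1,dy=+3->C; (3,8):dx=+5,dy=+6->C; (4,5):dx=-3,dy=+5->D; (4,6):dx=+4,dy=+10->C
  (4,7):dx=+2,dy=+9->C; (4,8):dx=+6,dy=+12->C; (5,6):dx=+7,dy=+5->C; (5,7):dx=+5,dy=+4->C
  (5,8):dx=+9,dy=+7->C; (6,7):dx=-2,dy=-1->C; (6,8):dx=+2,dy=+2->C; (7,8):dx=+4,dy=+3->C
Step 2: C = 25, D = 3, total pairs = 28.
Step 3: tau = (C - D)/(n(n-1)/2) = (25 - 3)/28 = 0.785714.
Step 4: Exact two-sided p-value (enumerate n! = 40320 permutations of y under H0): p = 0.005506.
Step 5: alpha = 0.05. reject H0.

tau_b = 0.7857 (C=25, D=3), p = 0.005506, reject H0.


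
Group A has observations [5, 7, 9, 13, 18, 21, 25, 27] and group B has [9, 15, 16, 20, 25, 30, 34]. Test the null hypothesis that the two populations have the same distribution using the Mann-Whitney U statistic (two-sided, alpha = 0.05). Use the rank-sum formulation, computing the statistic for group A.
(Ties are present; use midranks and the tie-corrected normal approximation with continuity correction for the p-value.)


Step 1: Combine and sort all 15 observations; assign midranks.
sorted (value, group): (5,X), (7,X), (9,X), (9,Y), (13,X), (15,Y), (16,Y), (18,X), (20,Y), (21,X), (25,X), (25,Y), (27,X), (30,Y), (34,Y)
ranks: 5->1, 7->2, 9->3.5, 9->3.5, 13->5, 15->6, 16->7, 18->8, 20->9, 21->10, 25->11.5, 25->11.5, 27->13, 30->14, 34->15
Step 2: Rank sum for X: R1 = 1 + 2 + 3.5 + 5 + 8 + 10 + 11.5 + 13 = 54.
Step 3: U_X = R1 - n1(n1+1)/2 = 54 - 8*9/2 = 54 - 36 = 18.
       U_Y = n1*n2 - U_X = 56 - 18 = 38.
Step 4: Ties are present, so use the tie-corrected normal approximation (with continuity correction) for the p-value.
Step 5: p-value = 0.270731; compare to alpha = 0.05. fail to reject H0.

U_X = 18, p = 0.270731, fail to reject H0 at alpha = 0.05.


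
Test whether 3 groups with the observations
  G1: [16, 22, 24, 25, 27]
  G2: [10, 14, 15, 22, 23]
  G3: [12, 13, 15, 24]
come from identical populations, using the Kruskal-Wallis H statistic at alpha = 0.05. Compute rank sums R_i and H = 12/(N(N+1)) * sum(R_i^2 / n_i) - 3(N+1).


Step 1: Combine all N = 14 observations and assign midranks.
sorted (value, group, rank): (10,G2,1), (12,G3,2), (13,G3,3), (14,G2,4), (15,G2,5.5), (15,G3,5.5), (16,G1,7), (22,G1,8.5), (22,G2,8.5), (23,G2,10), (24,G1,11.5), (24,G3,11.5), (25,G1,13), (27,G1,14)
Step 2: Sum ranks within each group.
R_1 = 54 (n_1 = 5)
R_2 = 29 (n_2 = 5)
R_3 = 22 (n_3 = 4)
Step 3: H = 12/(N(N+1)) * sum(R_i^2/n_i) - 3(N+1)
     = 12/(14*15) * (54^2/5 + 29^2/5 + 22^2/4) - 3*15
     = 0.057143 * 872.4 - 45
     = 4.851429.
Step 4: Ties present; correction factor C = 1 - 18/(14^3 - 14) = 0.993407. Corrected H = 4.851429 / 0.993407 = 4.883628.
Step 5: Under H0, H ~ chi^2(2); p-value = 0.087003.
Step 6: alpha = 0.05. fail to reject H0.

H = 4.8836, df = 2, p = 0.087003, fail to reject H0.


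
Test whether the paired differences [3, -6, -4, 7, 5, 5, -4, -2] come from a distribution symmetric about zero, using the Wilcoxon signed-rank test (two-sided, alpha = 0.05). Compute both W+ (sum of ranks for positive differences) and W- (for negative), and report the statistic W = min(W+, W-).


Step 1: Drop any zero differences (none here) and take |d_i|.
|d| = [3, 6, 4, 7, 5, 5, 4, 2]
Step 2: Midrank |d_i| (ties get averaged ranks).
ranks: |3|->2, |6|->7, |4|->3.5, |7|->8, |5|->5.5, |5|->5.5, |4|->3.5, |2|->1
Step 3: Attach original signs; sum ranks with positive sign and with negative sign.
W+ = 2 + 8 + 5.5 + 5.5 = 21
W- = 7 + 3.5 + 3.5 + 1 = 15
(Check: W+ + W- = 36 should equal n(n+1)/2 = 36.)
Step 4: Test statistic W = min(W+, W-) = 15.
Step 5: Ties in |d|, so use the tie-corrected normal approximation.
        E[W] = n(n+1)/4 = 8*9/4 = 18.
        Tie groups: |d|=4 (t=2), |d|=5 (t=2); sum(t^3 - t) = 12.
        Var[W] = n(n+1)(2n+1)/24 - sum(t^3-t)/48 = 1224/24 - 12/48 = 50.75.
        z = (W - E[W]) / sqrt(Var[W]) = (15 - 18) / 7.1239 = -0.4211.
        Two-sided p = 2*Phi(z) = 0.673669.
Step 6: alpha = 0.05. fail to reject H0.

W+ = 21, W- = 15, W = min = 15, p = 0.673669, fail to reject H0.


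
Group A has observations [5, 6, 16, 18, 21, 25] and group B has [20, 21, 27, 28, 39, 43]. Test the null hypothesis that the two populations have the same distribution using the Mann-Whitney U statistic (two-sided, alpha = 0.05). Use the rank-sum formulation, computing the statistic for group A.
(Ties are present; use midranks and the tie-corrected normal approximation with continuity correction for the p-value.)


Step 1: Combine and sort all 12 observations; assign midranks.
sorted (value, group): (5,X), (6,X), (16,X), (18,X), (20,Y), (21,X), (21,Y), (25,X), (27,Y), (28,Y), (39,Y), (43,Y)
ranks: 5->1, 6->2, 16->3, 18->4, 20->5, 21->6.5, 21->6.5, 25->8, 27->9, 28->10, 39->11, 43->12
Step 2: Rank sum for X: R1 = 1 + 2 + 3 + 4 + 6.5 + 8 = 24.5.
Step 3: U_X = R1 - n1(n1+1)/2 = 24.5 - 6*7/2 = 24.5 - 21 = 3.5.
       U_Y = n1*n2 - U_X = 36 - 3.5 = 32.5.
Step 4: Ties are present, so use the tie-corrected normal approximation (with continuity correction) for the p-value.
Step 5: p-value = 0.024722; compare to alpha = 0.05. reject H0.

U_X = 3.5, p = 0.024722, reject H0 at alpha = 0.05.


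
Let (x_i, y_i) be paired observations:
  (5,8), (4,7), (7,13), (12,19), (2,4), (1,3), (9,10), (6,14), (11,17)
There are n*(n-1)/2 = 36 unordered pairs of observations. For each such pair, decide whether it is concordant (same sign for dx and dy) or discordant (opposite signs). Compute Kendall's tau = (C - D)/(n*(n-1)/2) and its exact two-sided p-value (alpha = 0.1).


Step 1: Enumerate the 36 unordered pairs (i,j) with i<j and classify each by sign(x_j-x_i) * sign(y_j-y_i).
  (1,2):dx=-1,dy=-1->C; (1,3):dx=+2,dy=+5->C; (1,4):dx=+7,dy=+11->C; (1,5):dx=-3,dy=-4->C
  (1,6):dx=-4,dy=-5->C; (1,7):dx=+4,dy=+2->C; (1,8):dx=+1,dy=+6->C; (1,9):dx=+6,dy=+9->C
  (2,3):dx=+3,dy=+6->C; (2,4):dx=+8,dy=+12->C; (2,5):dx=-2,dy=-3->C; (2,6):dx=-3,dy=-4->C
  (2,7):dx=+5,dy=+3->C; (2,8):dx=+2,dy=+7->C; (2,9):dx=+7,dy=+10->C; (3,4):dx=+5,dy=+6->C
  (3,5):dx=-5,dy=-9->C; (3,6):dx=-6,dy=-10->C; (3,7):dx=+2,dy=-3->D; (3,8):dx=-1,dy=+1->D
  (3,9):dx=+4,dy=+4->C; (4,5):dx=-10,dy=-15->C; (4,6):dx=-11,dy=-16->C; (4,7):dx=-3,dy=-9->C
  (4,8):dx=-6,dy=-5->C; (4,9):dx=-1,dy=-2->C; (5,6):dx=-1,dy=-1->C; (5,7):dx=+7,dy=+6->C
  (5,8):dx=+4,dy=+10->C; (5,9):dx=+9,dy=+13->C; (6,7):dx=+8,dy=+7->C; (6,8):dx=+5,dy=+11->C
  (6,9):dx=+10,dy=+14->C; (7,8):dx=-3,dy=+4->D; (7,9):dx=+2,dy=+7->C; (8,9):dx=+5,dy=+3->C
Step 2: C = 33, D = 3, total pairs = 36.
Step 3: tau = (C - D)/(n(n-1)/2) = (33 - 3)/36 = 0.833333.
Step 4: Exact two-sided p-value (enumerate n! = 362880 permutations of y under H0): p = 0.000854.
Step 5: alpha = 0.1. reject H0.

tau_b = 0.8333 (C=33, D=3), p = 0.000854, reject H0.


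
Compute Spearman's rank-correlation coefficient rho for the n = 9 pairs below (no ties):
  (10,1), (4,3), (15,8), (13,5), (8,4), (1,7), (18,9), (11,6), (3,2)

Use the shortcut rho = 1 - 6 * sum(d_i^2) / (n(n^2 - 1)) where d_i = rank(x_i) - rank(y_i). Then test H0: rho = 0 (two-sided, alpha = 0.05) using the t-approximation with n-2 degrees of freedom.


Step 1: Rank x and y separately (midranks; no ties here).
rank(x): 10->5, 4->3, 15->8, 13->7, 8->4, 1->1, 18->9, 11->6, 3->2
rank(y): 1->1, 3->3, 8->8, 5->5, 4->4, 7->7, 9->9, 6->6, 2->2
Step 2: d_i = R_x(i) - R_y(i); compute d_i^2.
  (5-1)^2=16, (3-3)^2=0, (8-8)^2=0, (7-5)^2=4, (4-4)^2=0, (1-7)^2=36, (9-9)^2=0, (6-6)^2=0, (2-2)^2=0
sum(d^2) = 56.
Step 3: rho = 1 - 6*56 / (9*(9^2 - 1)) = 1 - 336/720 = 0.533333.
Step 4: Under H0, t = rho * sqrt((n-2)/(1-rho^2)) = 1.6681 ~ t(7).
Step 5: Two-sided p-value from the t-distribution with 7 df = 0.139227.
Step 6: alpha = 0.05. fail to reject H0.

rho = 0.5333, p = 0.139227, fail to reject H0 at alpha = 0.05.


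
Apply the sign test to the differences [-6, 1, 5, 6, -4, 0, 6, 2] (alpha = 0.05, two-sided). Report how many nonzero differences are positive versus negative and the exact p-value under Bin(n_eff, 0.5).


Step 1: Discard zero differences. Original n = 8; n_eff = number of nonzero differences = 7.
Nonzero differences (with sign): -6, +1, +5, +6, -4, +6, +2
Step 2: Count signs: positive = 5, negative = 2.
Step 3: Under H0: P(positive) = 0.5, so the number of positives S ~ Bin(7, 0.5).
Step 4: Two-sided exact p-value = sum of Bin(7,0.5) probabilities at or below the observed probability = 0.453125.
Step 5: alpha = 0.05. fail to reject H0.

n_eff = 7, pos = 5, neg = 2, p = 0.453125, fail to reject H0.


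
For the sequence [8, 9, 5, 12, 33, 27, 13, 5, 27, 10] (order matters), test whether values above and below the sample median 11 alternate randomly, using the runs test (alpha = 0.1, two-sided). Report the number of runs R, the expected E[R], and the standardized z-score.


Step 1: Compute median = 11; label A = above, B = below.
Labels in order: BBBAAAABAB  (n_A = 5, n_B = 5)
Step 2: Count runs R = 5.
Step 3: Under H0 (random ordering), E[R] = 2*n_A*n_B/(n_A+n_B) + 1 = 2*5*5/10 + 1 = 6.0000.
        Var[R] = 2*n_A*n_B*(2*n_A*n_B - n_A - n_B) / ((n_A+n_B)^2 * (n_A+n_B-1)) = 2000/900 = 2.2222.
        SD[R] = 1.4907.
Step 4: Continuity-corrected z = (R + 0.5 - E[R]) / SD[R] = (5 + 0.5 - 6.0000) / 1.4907 = -0.3354.
Step 5: Two-sided p-value via normal approximation = 2*(1 - Phi(|z|)) = 0.737316.
Step 6: alpha = 0.1. fail to reject H0.

R = 5, z = -0.3354, p = 0.737316, fail to reject H0.


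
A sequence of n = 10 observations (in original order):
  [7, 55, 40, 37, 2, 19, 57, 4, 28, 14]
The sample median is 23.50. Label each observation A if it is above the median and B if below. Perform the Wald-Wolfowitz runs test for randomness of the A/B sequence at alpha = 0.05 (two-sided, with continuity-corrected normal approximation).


Step 1: Compute median = 23.50; label A = above, B = below.
Labels in order: BAAABBABAB  (n_A = 5, n_B = 5)
Step 2: Count runs R = 7.
Step 3: Under H0 (random ordering), E[R] = 2*n_A*n_B/(n_A+n_B) + 1 = 2*5*5/10 + 1 = 6.0000.
        Var[R] = 2*n_A*n_B*(2*n_A*n_B - n_A - n_B) / ((n_A+n_B)^2 * (n_A+n_B-1)) = 2000/900 = 2.2222.
        SD[R] = 1.4907.
Step 4: Continuity-corrected z = (R - 0.5 - E[R]) / SD[R] = (7 - 0.5 - 6.0000) / 1.4907 = 0.3354.
Step 5: Two-sided p-value via normal approximation = 2*(1 - Phi(|z|)) = 0.737316.
Step 6: alpha = 0.05. fail to reject H0.

R = 7, z = 0.3354, p = 0.737316, fail to reject H0.


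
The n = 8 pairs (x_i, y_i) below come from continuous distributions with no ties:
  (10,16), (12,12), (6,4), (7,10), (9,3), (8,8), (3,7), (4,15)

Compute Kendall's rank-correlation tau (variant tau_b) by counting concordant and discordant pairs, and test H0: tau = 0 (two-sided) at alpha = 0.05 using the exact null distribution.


Step 1: Enumerate the 28 unordered pairs (i,j) with i<j and classify each by sign(x_j-x_i) * sign(y_j-y_i).
  (1,2):dx=+2,dy=-4->D; (1,3):dx=-4,dy=-12->C; (1,4):dx=-3,dy=-6->C; (1,5):dx=-1,dy=-13->C
  (1,6):dx=-2,dy=-8->C; (1,7):dx=-7,dy=-9->C; (1,8):dx=-6,dy=-1->C; (2,3):dx=-6,dy=-8->C
  (2,4):dx=-5,dy=-2->C; (2,5):dx=-3,dy=-9->C; (2,6):dx=-4,dy=-4->C; (2,7):dx=-9,dy=-5->C
  (2,8):dx=-8,dy=+3->D; (3,4):dx=+1,dy=+6->C; (3,5):dx=+3,dy=-1->D; (3,6):dx=+2,dy=+4->C
  (3,7):dx=-3,dy=+3->D; (3,8):dx=-2,dy=+11->D; (4,5):dx=+2,dy=-7->D; (4,6):dx=+1,dy=-2->D
  (4,7):dx=-4,dy=-3->C; (4,8):dx=-3,dy=+5->D; (5,6):dx=-1,dy=+5->D; (5,7):dx=-6,dy=+4->D
  (5,8):dx=-5,dy=+12->D; (6,7):dx=-5,dy=-1->C; (6,8):dx=-4,dy=+7->D; (7,8):dx=+1,dy=+8->C
Step 2: C = 16, D = 12, total pairs = 28.
Step 3: tau = (C - D)/(n(n-1)/2) = (16 - 12)/28 = 0.142857.
Step 4: Exact two-sided p-value (enumerate n! = 40320 permutations of y under H0): p = 0.719544.
Step 5: alpha = 0.05. fail to reject H0.

tau_b = 0.1429 (C=16, D=12), p = 0.719544, fail to reject H0.


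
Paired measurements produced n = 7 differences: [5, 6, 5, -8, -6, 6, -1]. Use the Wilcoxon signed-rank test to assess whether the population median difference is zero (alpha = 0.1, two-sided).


Step 1: Drop any zero differences (none here) and take |d_i|.
|d| = [5, 6, 5, 8, 6, 6, 1]
Step 2: Midrank |d_i| (ties get averaged ranks).
ranks: |5|->2.5, |6|->5, |5|->2.5, |8|->7, |6|->5, |6|->5, |1|->1
Step 3: Attach original signs; sum ranks with positive sign and with negative sign.
W+ = 2.5 + 5 + 2.5 + 5 = 15
W- = 7 + 5 + 1 = 13
(Check: W+ + W- = 28 should equal n(n+1)/2 = 28.)
Step 4: Test statistic W = min(W+, W-) = 13.
Step 5: Ties in |d|, so use the tie-corrected normal approximation.
        E[W] = n(n+1)/4 = 7*8/4 = 14.
        Tie groups: |d|=5 (t=2), |d|=6 (t=3); sum(t^3 - t) = 30.
        Var[W] = n(n+1)(2n+1)/24 - sum(t^3-t)/48 = 840/24 - 30/48 = 34.375.
        z = (W - E[W]) / sqrt(Var[W]) = (13 - 14) / 5.8630 = -0.1706.
        Two-sided p = 2*Phi(z) = 0.864569.
Step 6: alpha = 0.1. fail to reject H0.

W+ = 15, W- = 13, W = min = 13, p = 0.864569, fail to reject H0.


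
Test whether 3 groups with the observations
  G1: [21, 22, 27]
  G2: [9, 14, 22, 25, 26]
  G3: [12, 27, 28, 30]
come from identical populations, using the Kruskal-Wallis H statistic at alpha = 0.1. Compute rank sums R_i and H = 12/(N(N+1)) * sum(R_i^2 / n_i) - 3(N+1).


Step 1: Combine all N = 12 observations and assign midranks.
sorted (value, group, rank): (9,G2,1), (12,G3,2), (14,G2,3), (21,G1,4), (22,G1,5.5), (22,G2,5.5), (25,G2,7), (26,G2,8), (27,G1,9.5), (27,G3,9.5), (28,G3,11), (30,G3,12)
Step 2: Sum ranks within each group.
R_1 = 19 (n_1 = 3)
R_2 = 24.5 (n_2 = 5)
R_3 = 34.5 (n_3 = 4)
Step 3: H = 12/(N(N+1)) * sum(R_i^2/n_i) - 3(N+1)
     = 12/(12*13) * (19^2/3 + 24.5^2/5 + 34.5^2/4) - 3*13
     = 0.076923 * 537.946 - 39
     = 2.380449.
Step 4: Ties present; correction factor C = 1 - 12/(12^3 - 12) = 0.993007. Corrected H = 2.380449 / 0.993007 = 2.397212.
Step 5: Under H0, H ~ chi^2(2); p-value = 0.301614.
Step 6: alpha = 0.1. fail to reject H0.

H = 2.3972, df = 2, p = 0.301614, fail to reject H0.


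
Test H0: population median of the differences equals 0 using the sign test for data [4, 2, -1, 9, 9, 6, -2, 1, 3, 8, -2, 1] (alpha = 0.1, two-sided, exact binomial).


Step 1: Discard zero differences. Original n = 12; n_eff = number of nonzero differences = 12.
Nonzero differences (with sign): +4, +2, -1, +9, +9, +6, -2, +1, +3, +8, -2, +1
Step 2: Count signs: positive = 9, negative = 3.
Step 3: Under H0: P(positive) = 0.5, so the number of positives S ~ Bin(12, 0.5).
Step 4: Two-sided exact p-value = sum of Bin(12,0.5) probabilities at or below the observed probability = 0.145996.
Step 5: alpha = 0.1. fail to reject H0.

n_eff = 12, pos = 9, neg = 3, p = 0.145996, fail to reject H0.


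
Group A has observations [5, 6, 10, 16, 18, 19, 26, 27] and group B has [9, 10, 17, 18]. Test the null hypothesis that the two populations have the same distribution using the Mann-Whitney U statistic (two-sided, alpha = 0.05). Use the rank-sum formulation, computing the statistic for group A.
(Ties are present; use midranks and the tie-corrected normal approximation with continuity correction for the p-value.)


Step 1: Combine and sort all 12 observations; assign midranks.
sorted (value, group): (5,X), (6,X), (9,Y), (10,X), (10,Y), (16,X), (17,Y), (18,X), (18,Y), (19,X), (26,X), (27,X)
ranks: 5->1, 6->2, 9->3, 10->4.5, 10->4.5, 16->6, 17->7, 18->8.5, 18->8.5, 19->10, 26->11, 27->12
Step 2: Rank sum for X: R1 = 1 + 2 + 4.5 + 6 + 8.5 + 10 + 11 + 12 = 55.
Step 3: U_X = R1 - n1(n1+1)/2 = 55 - 8*9/2 = 55 - 36 = 19.
       U_Y = n1*n2 - U_X = 32 - 19 = 13.
Step 4: Ties are present, so use the tie-corrected normal approximation (with continuity correction) for the p-value.
Step 5: p-value = 0.670038; compare to alpha = 0.05. fail to reject H0.

U_X = 19, p = 0.670038, fail to reject H0 at alpha = 0.05.


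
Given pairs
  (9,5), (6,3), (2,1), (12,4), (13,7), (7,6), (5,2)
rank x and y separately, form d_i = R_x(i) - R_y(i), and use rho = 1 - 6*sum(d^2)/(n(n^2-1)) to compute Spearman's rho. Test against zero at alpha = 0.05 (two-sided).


Step 1: Rank x and y separately (midranks; no ties here).
rank(x): 9->5, 6->3, 2->1, 12->6, 13->7, 7->4, 5->2
rank(y): 5->5, 3->3, 1->1, 4->4, 7->7, 6->6, 2->2
Step 2: d_i = R_x(i) - R_y(i); compute d_i^2.
  (5-5)^2=0, (3-3)^2=0, (1-1)^2=0, (6-4)^2=4, (7-7)^2=0, (4-6)^2=4, (2-2)^2=0
sum(d^2) = 8.
Step 3: rho = 1 - 6*8 / (7*(7^2 - 1)) = 1 - 48/336 = 0.857143.
Step 4: Under H0, t = rho * sqrt((n-2)/(1-rho^2)) = 3.7210 ~ t(5).
Step 5: Two-sided p-value from the t-distribution with 5 df = 0.013697.
Step 6: alpha = 0.05. reject H0.

rho = 0.8571, p = 0.013697, reject H0 at alpha = 0.05.


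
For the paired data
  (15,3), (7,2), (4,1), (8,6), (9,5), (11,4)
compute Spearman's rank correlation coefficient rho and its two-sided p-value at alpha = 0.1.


Step 1: Rank x and y separately (midranks; no ties here).
rank(x): 15->6, 7->2, 4->1, 8->3, 9->4, 11->5
rank(y): 3->3, 2->2, 1->1, 6->6, 5->5, 4->4
Step 2: d_i = R_x(i) - R_y(i); compute d_i^2.
  (6-3)^2=9, (2-2)^2=0, (1-1)^2=0, (3-6)^2=9, (4-5)^2=1, (5-4)^2=1
sum(d^2) = 20.
Step 3: rho = 1 - 6*20 / (6*(6^2 - 1)) = 1 - 120/210 = 0.428571.
Step 4: Under H0, t = rho * sqrt((n-2)/(1-rho^2)) = 0.9487 ~ t(4).
Step 5: Two-sided p-value from the t-distribution with 4 df = 0.396501.
Step 6: alpha = 0.1. fail to reject H0.

rho = 0.4286, p = 0.396501, fail to reject H0 at alpha = 0.1.


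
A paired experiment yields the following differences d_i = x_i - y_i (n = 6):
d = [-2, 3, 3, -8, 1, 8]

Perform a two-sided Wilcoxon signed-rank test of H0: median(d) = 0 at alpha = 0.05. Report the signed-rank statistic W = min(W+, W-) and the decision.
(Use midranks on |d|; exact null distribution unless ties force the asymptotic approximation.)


Step 1: Drop any zero differences (none here) and take |d_i|.
|d| = [2, 3, 3, 8, 1, 8]
Step 2: Midrank |d_i| (ties get averaged ranks).
ranks: |2|->2, |3|->3.5, |3|->3.5, |8|->5.5, |1|->1, |8|->5.5
Step 3: Attach original signs; sum ranks with positive sign and with negative sign.
W+ = 3.5 + 3.5 + 1 + 5.5 = 13.5
W- = 2 + 5.5 = 7.5
(Check: W+ + W- = 21 should equal n(n+1)/2 = 21.)
Step 4: Test statistic W = min(W+, W-) = 7.5.
Step 5: Ties in |d|, so use the tie-corrected normal approximation.
        E[W] = n(n+1)/4 = 6*7/4 = 10.5.
        Tie groups: |d|=3 (t=2), |d|=8 (t=2); sum(t^3 - t) = 12.
        Var[W] = n(n+1)(2n+1)/24 - sum(t^3-t)/48 = 546/24 - 12/48 = 22.5.
        z = (W - E[W]) / sqrt(Var[W]) = (7.5 - 10.5) / 4.7434 = -0.6325.
        Two-sided p = 2*Phi(z) = 0.527089.
Step 6: alpha = 0.05. fail to reject H0.

W+ = 13.5, W- = 7.5, W = min = 7.5, p = 0.527089, fail to reject H0.


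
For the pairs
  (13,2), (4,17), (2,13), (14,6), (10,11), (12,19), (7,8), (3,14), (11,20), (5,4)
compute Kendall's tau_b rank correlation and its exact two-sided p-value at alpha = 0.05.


Step 1: Enumerate the 45 unordered pairs (i,j) with i<j and classify each by sign(x_j-x_i) * sign(y_j-y_i).
  (1,2):dx=-9,dy=+15->D; (1,3):dx=-11,dy=+11->D; (1,4):dx=+1,dy=+4->C; (1,5):dx=-3,dy=+9->D
  (1,6):dx=-1,dy=+17->D; (1,7):dx=-6,dy=+6->D; (1,8):dx=-10,dy=+12->D; (1,9):dx=-2,dy=+18->D
  (1,10):dx=-8,dy=+2->D; (2,3):dx=-2,dy=-4->C; (2,4):dx=+10,dy=-11->D; (2,5):dx=+6,dy=-6->D
  (2,6):dx=+8,dy=+2->C; (2,7):dx=+3,dy=-9->D; (2,8):dx=-1,dy=-3->C; (2,9):dx=+7,dy=+3->C
  (2,10):dx=+1,dy=-13->D; (3,4):dx=+12,dy=-7->D; (3,5):dx=+8,dy=-2->D; (3,6):dx=+10,dy=+6->C
  (3,7):dx=+5,dy=-5->D; (3,8):dx=+1,dy=+1->C; (3,9):dx=+9,dy=+7->C; (3,10):dx=+3,dy=-9->D
  (4,5):dx=-4,dy=+5->D; (4,6):dx=-2,dy=+13->D; (4,7):dx=-7,dy=+2->D; (4,8):dx=-11,dy=+8->D
  (4,9):dx=-3,dy=+14->D; (4,10):dx=-9,dy=-2->C; (5,6):dx=+2,dy=+8->C; (5,7):dx=-3,dy=-3->C
  (5,8):dx=-7,dy=+3->D; (5,9):dx=+1,dy=+9->C; (5,10):dx=-5,dy=-7->C; (6,7):dx=-5,dy=-11->C
  (6,8):dx=-9,dy=-5->C; (6,9):dx=-1,dy=+1->D; (6,10):dx=-7,dy=-15->C; (7,8):dx=-4,dy=+6->D
  (7,9):dx=+4,dy=+12->C; (7,10):dx=-2,dy=-4->C; (8,9):dx=+8,dy=+6->C; (8,10):dx=+2,dy=-10->D
  (9,10):dx=-6,dy=-16->C
Step 2: C = 20, D = 25, total pairs = 45.
Step 3: tau = (C - D)/(n(n-1)/2) = (20 - 25)/45 = -0.111111.
Step 4: Exact two-sided p-value (enumerate n! = 3628800 permutations of y under H0): p = 0.727490.
Step 5: alpha = 0.05. fail to reject H0.

tau_b = -0.1111 (C=20, D=25), p = 0.727490, fail to reject H0.


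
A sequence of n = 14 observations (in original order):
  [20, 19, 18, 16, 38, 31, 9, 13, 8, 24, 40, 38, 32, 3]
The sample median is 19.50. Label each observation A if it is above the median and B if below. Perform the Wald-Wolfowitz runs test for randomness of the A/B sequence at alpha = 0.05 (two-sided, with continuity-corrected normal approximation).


Step 1: Compute median = 19.50; label A = above, B = below.
Labels in order: ABBBAABBBAAAAB  (n_A = 7, n_B = 7)
Step 2: Count runs R = 6.
Step 3: Under H0 (random ordering), E[R] = 2*n_A*n_B/(n_A+n_B) + 1 = 2*7*7/14 + 1 = 8.0000.
        Var[R] = 2*n_A*n_B*(2*n_A*n_B - n_A - n_B) / ((n_A+n_B)^2 * (n_A+n_B-1)) = 8232/2548 = 3.2308.
        SD[R] = 1.7974.
Step 4: Continuity-corrected z = (R + 0.5 - E[R]) / SD[R] = (6 + 0.5 - 8.0000) / 1.7974 = -0.8345.
Step 5: Two-sided p-value via normal approximation = 2*(1 - Phi(|z|)) = 0.403986.
Step 6: alpha = 0.05. fail to reject H0.

R = 6, z = -0.8345, p = 0.403986, fail to reject H0.


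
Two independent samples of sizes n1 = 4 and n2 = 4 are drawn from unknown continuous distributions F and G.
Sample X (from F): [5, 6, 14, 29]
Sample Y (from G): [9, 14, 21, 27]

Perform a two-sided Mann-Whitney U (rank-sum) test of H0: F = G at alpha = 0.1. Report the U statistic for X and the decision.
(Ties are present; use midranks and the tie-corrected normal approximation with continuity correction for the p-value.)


Step 1: Combine and sort all 8 observations; assign midranks.
sorted (value, group): (5,X), (6,X), (9,Y), (14,X), (14,Y), (21,Y), (27,Y), (29,X)
ranks: 5->1, 6->2, 9->3, 14->4.5, 14->4.5, 21->6, 27->7, 29->8
Step 2: Rank sum for X: R1 = 1 + 2 + 4.5 + 8 = 15.5.
Step 3: U_X = R1 - n1(n1+1)/2 = 15.5 - 4*5/2 = 15.5 - 10 = 5.5.
       U_Y = n1*n2 - U_X = 16 - 5.5 = 10.5.
Step 4: Ties are present, so use the tie-corrected normal approximation (with continuity correction) for the p-value.
Step 5: p-value = 0.561363; compare to alpha = 0.1. fail to reject H0.

U_X = 5.5, p = 0.561363, fail to reject H0 at alpha = 0.1.


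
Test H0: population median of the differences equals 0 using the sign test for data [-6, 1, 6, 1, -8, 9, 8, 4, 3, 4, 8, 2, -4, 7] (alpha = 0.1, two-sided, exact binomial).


Step 1: Discard zero differences. Original n = 14; n_eff = number of nonzero differences = 14.
Nonzero differences (with sign): -6, +1, +6, +1, -8, +9, +8, +4, +3, +4, +8, +2, -4, +7
Step 2: Count signs: positive = 11, negative = 3.
Step 3: Under H0: P(positive) = 0.5, so the number of positives S ~ Bin(14, 0.5).
Step 4: Two-sided exact p-value = sum of Bin(14,0.5) probabilities at or below the observed probability = 0.057373.
Step 5: alpha = 0.1. reject H0.

n_eff = 14, pos = 11, neg = 3, p = 0.057373, reject H0.


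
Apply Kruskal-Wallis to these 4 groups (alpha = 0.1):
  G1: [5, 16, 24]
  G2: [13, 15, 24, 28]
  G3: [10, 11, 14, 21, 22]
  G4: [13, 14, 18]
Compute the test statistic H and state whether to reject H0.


Step 1: Combine all N = 15 observations and assign midranks.
sorted (value, group, rank): (5,G1,1), (10,G3,2), (11,G3,3), (13,G2,4.5), (13,G4,4.5), (14,G3,6.5), (14,G4,6.5), (15,G2,8), (16,G1,9), (18,G4,10), (21,G3,11), (22,G3,12), (24,G1,13.5), (24,G2,13.5), (28,G2,15)
Step 2: Sum ranks within each group.
R_1 = 23.5 (n_1 = 3)
R_2 = 41 (n_2 = 4)
R_3 = 34.5 (n_3 = 5)
R_4 = 21 (n_4 = 3)
Step 3: H = 12/(N(N+1)) * sum(R_i^2/n_i) - 3(N+1)
     = 12/(15*16) * (23.5^2/3 + 41^2/4 + 34.5^2/5 + 21^2/3) - 3*16
     = 0.050000 * 989.383 - 48
     = 1.469167.
Step 4: Ties present; correction factor C = 1 - 18/(15^3 - 15) = 0.994643. Corrected H = 1.469167 / 0.994643 = 1.477080.
Step 5: Under H0, H ~ chi^2(3); p-value = 0.687570.
Step 6: alpha = 0.1. fail to reject H0.

H = 1.4771, df = 3, p = 0.687570, fail to reject H0.


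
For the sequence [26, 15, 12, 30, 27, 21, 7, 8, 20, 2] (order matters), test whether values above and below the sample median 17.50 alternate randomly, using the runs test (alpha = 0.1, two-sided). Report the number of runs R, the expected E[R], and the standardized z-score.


Step 1: Compute median = 17.50; label A = above, B = below.
Labels in order: ABBAAABBAB  (n_A = 5, n_B = 5)
Step 2: Count runs R = 6.
Step 3: Under H0 (random ordering), E[R] = 2*n_A*n_B/(n_A+n_B) + 1 = 2*5*5/10 + 1 = 6.0000.
        Var[R] = 2*n_A*n_B*(2*n_A*n_B - n_A - n_B) / ((n_A+n_B)^2 * (n_A+n_B-1)) = 2000/900 = 2.2222.
        SD[R] = 1.4907.
Step 4: R = E[R], so z = 0 with no continuity correction.
Step 5: Two-sided p-value via normal approximation = 2*(1 - Phi(|z|)) = 1.000000.
Step 6: alpha = 0.1. fail to reject H0.

R = 6, z = 0.0000, p = 1.000000, fail to reject H0.


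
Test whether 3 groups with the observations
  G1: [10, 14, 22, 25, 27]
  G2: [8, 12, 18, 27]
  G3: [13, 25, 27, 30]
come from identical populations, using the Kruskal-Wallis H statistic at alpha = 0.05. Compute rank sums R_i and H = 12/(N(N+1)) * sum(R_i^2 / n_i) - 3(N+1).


Step 1: Combine all N = 13 observations and assign midranks.
sorted (value, group, rank): (8,G2,1), (10,G1,2), (12,G2,3), (13,G3,4), (14,G1,5), (18,G2,6), (22,G1,7), (25,G1,8.5), (25,G3,8.5), (27,G1,11), (27,G2,11), (27,G3,11), (30,G3,13)
Step 2: Sum ranks within each group.
R_1 = 33.5 (n_1 = 5)
R_2 = 21 (n_2 = 4)
R_3 = 36.5 (n_3 = 4)
Step 3: H = 12/(N(N+1)) * sum(R_i^2/n_i) - 3(N+1)
     = 12/(13*14) * (33.5^2/5 + 21^2/4 + 36.5^2/4) - 3*14
     = 0.065934 * 667.763 - 42
     = 2.028297.
Step 4: Ties present; correction factor C = 1 - 30/(13^3 - 13) = 0.986264. Corrected H = 2.028297 / 0.986264 = 2.056546.
Step 5: Under H0, H ~ chi^2(2); p-value = 0.357624.
Step 6: alpha = 0.05. fail to reject H0.

H = 2.0565, df = 2, p = 0.357624, fail to reject H0.


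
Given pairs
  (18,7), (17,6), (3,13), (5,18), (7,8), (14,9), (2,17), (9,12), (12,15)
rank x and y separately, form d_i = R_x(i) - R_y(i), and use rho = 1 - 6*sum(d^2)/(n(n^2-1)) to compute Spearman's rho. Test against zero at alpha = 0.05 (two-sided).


Step 1: Rank x and y separately (midranks; no ties here).
rank(x): 18->9, 17->8, 3->2, 5->3, 7->4, 14->7, 2->1, 9->5, 12->6
rank(y): 7->2, 6->1, 13->6, 18->9, 8->3, 9->4, 17->8, 12->5, 15->7
Step 2: d_i = R_x(i) - R_y(i); compute d_i^2.
  (9-2)^2=49, (8-1)^2=49, (2-6)^2=16, (3-9)^2=36, (4-3)^2=1, (7-4)^2=9, (1-8)^2=49, (5-5)^2=0, (6-7)^2=1
sum(d^2) = 210.
Step 3: rho = 1 - 6*210 / (9*(9^2 - 1)) = 1 - 1260/720 = -0.750000.
Step 4: Under H0, t = rho * sqrt((n-2)/(1-rho^2)) = -3.0000 ~ t(7).
Step 5: Two-sided p-value from the t-distribution with 7 df = 0.019942.
Step 6: alpha = 0.05. reject H0.

rho = -0.7500, p = 0.019942, reject H0 at alpha = 0.05.


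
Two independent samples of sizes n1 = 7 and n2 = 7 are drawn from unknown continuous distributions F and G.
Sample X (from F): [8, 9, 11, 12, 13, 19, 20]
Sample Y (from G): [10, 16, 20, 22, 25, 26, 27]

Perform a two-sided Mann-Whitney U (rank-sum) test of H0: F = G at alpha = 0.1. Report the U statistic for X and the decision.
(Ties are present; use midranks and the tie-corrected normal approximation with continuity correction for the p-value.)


Step 1: Combine and sort all 14 observations; assign midranks.
sorted (value, group): (8,X), (9,X), (10,Y), (11,X), (12,X), (13,X), (16,Y), (19,X), (20,X), (20,Y), (22,Y), (25,Y), (26,Y), (27,Y)
ranks: 8->1, 9->2, 10->3, 11->4, 12->5, 13->6, 16->7, 19->8, 20->9.5, 20->9.5, 22->11, 25->12, 26->13, 27->14
Step 2: Rank sum for X: R1 = 1 + 2 + 4 + 5 + 6 + 8 + 9.5 = 35.5.
Step 3: U_X = R1 - n1(n1+1)/2 = 35.5 - 7*8/2 = 35.5 - 28 = 7.5.
       U_Y = n1*n2 - U_X = 49 - 7.5 = 41.5.
Step 4: Ties are present, so use the tie-corrected normal approximation (with continuity correction) for the p-value.
Step 5: p-value = 0.034806; compare to alpha = 0.1. reject H0.

U_X = 7.5, p = 0.034806, reject H0 at alpha = 0.1.


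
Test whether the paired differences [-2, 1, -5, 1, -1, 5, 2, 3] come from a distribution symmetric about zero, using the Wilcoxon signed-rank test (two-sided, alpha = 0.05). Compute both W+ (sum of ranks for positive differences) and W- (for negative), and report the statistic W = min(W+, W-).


Step 1: Drop any zero differences (none here) and take |d_i|.
|d| = [2, 1, 5, 1, 1, 5, 2, 3]
Step 2: Midrank |d_i| (ties get averaged ranks).
ranks: |2|->4.5, |1|->2, |5|->7.5, |1|->2, |1|->2, |5|->7.5, |2|->4.5, |3|->6
Step 3: Attach original signs; sum ranks with positive sign and with negative sign.
W+ = 2 + 2 + 7.5 + 4.5 + 6 = 22
W- = 4.5 + 7.5 + 2 = 14
(Check: W+ + W- = 36 should equal n(n+1)/2 = 36.)
Step 4: Test statistic W = min(W+, W-) = 14.
Step 5: Ties in |d|, so use the tie-corrected normal approximation.
        E[W] = n(n+1)/4 = 8*9/4 = 18.
        Tie groups: |d|=1 (t=3), |d|=2 (t=2), |d|=5 (t=2); sum(t^3 - t) = 36.
        Var[W] = n(n+1)(2n+1)/24 - sum(t^3-t)/48 = 1224/24 - 36/48 = 50.25.
        z = (W - E[W]) / sqrt(Var[W]) = (14 - 18) / 7.0887 = -0.5643.
        Two-sided p = 2*Phi(z) = 0.572566.
Step 6: alpha = 0.05. fail to reject H0.

W+ = 22, W- = 14, W = min = 14, p = 0.572566, fail to reject H0.


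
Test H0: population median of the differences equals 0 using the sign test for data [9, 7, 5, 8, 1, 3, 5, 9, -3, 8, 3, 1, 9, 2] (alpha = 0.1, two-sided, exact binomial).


Step 1: Discard zero differences. Original n = 14; n_eff = number of nonzero differences = 14.
Nonzero differences (with sign): +9, +7, +5, +8, +1, +3, +5, +9, -3, +8, +3, +1, +9, +2
Step 2: Count signs: positive = 13, negative = 1.
Step 3: Under H0: P(positive) = 0.5, so the number of positives S ~ Bin(14, 0.5).
Step 4: Two-sided exact p-value = sum of Bin(14,0.5) probabilities at or below the observed probability = 0.001831.
Step 5: alpha = 0.1. reject H0.

n_eff = 14, pos = 13, neg = 1, p = 0.001831, reject H0.


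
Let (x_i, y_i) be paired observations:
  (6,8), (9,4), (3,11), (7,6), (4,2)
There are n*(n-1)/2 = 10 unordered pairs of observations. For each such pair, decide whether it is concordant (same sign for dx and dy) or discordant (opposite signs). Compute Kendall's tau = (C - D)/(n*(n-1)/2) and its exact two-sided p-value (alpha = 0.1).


Step 1: Enumerate the 10 unordered pairs (i,j) with i<j and classify each by sign(x_j-x_i) * sign(y_j-y_i).
  (1,2):dx=+3,dy=-4->D; (1,3):dx=-3,dy=+3->D; (1,4):dx=+1,dy=-2->D; (1,5):dx=-2,dy=-6->C
  (2,3):dx=-6,dy=+7->D; (2,4):dx=-2,dy=+2->D; (2,5):dx=-5,dy=-2->C; (3,4):dx=+4,dy=-5->D
  (3,5):dx=+1,dy=-9->D; (4,5):dx=-3,dy=-4->C
Step 2: C = 3, D = 7, total pairs = 10.
Step 3: tau = (C - D)/(n(n-1)/2) = (3 - 7)/10 = -0.400000.
Step 4: Exact two-sided p-value (enumerate n! = 120 permutations of y under H0): p = 0.483333.
Step 5: alpha = 0.1. fail to reject H0.

tau_b = -0.4000 (C=3, D=7), p = 0.483333, fail to reject H0.


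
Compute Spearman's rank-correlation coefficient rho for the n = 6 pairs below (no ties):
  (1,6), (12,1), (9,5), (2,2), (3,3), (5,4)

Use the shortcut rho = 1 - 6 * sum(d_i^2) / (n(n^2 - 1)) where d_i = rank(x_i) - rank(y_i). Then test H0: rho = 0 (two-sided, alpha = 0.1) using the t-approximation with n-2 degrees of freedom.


Step 1: Rank x and y separately (midranks; no ties here).
rank(x): 1->1, 12->6, 9->5, 2->2, 3->3, 5->4
rank(y): 6->6, 1->1, 5->5, 2->2, 3->3, 4->4
Step 2: d_i = R_x(i) - R_y(i); compute d_i^2.
  (1-6)^2=25, (6-1)^2=25, (5-5)^2=0, (2-2)^2=0, (3-3)^2=0, (4-4)^2=0
sum(d^2) = 50.
Step 3: rho = 1 - 6*50 / (6*(6^2 - 1)) = 1 - 300/210 = -0.428571.
Step 4: Under H0, t = rho * sqrt((n-2)/(1-rho^2)) = -0.9487 ~ t(4).
Step 5: Two-sided p-value from the t-distribution with 4 df = 0.396501.
Step 6: alpha = 0.1. fail to reject H0.

rho = -0.4286, p = 0.396501, fail to reject H0 at alpha = 0.1.


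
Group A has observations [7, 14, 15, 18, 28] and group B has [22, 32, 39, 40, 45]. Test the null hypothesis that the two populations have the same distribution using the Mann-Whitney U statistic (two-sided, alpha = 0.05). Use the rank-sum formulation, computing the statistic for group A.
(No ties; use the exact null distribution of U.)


Step 1: Combine and sort all 10 observations; assign midranks.
sorted (value, group): (7,X), (14,X), (15,X), (18,X), (22,Y), (28,X), (32,Y), (39,Y), (40,Y), (45,Y)
ranks: 7->1, 14->2, 15->3, 18->4, 22->5, 28->6, 32->7, 39->8, 40->9, 45->10
Step 2: Rank sum for X: R1 = 1 + 2 + 3 + 4 + 6 = 16.
Step 3: U_X = R1 - n1(n1+1)/2 = 16 - 5*6/2 = 16 - 15 = 1.
       U_Y = n1*n2 - U_X = 25 - 1 = 24.
Step 4: No ties, so the exact null distribution of U (based on enumerating the C(10,5) = 252 equally likely rank assignments) gives the two-sided p-value.
Step 5: p-value = 0.015873; compare to alpha = 0.05. reject H0.

U_X = 1, p = 0.015873, reject H0 at alpha = 0.05.


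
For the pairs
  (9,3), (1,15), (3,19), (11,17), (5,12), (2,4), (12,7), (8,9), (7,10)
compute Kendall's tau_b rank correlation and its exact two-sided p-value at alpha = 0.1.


Step 1: Enumerate the 36 unordered pairs (i,j) with i<j and classify each by sign(x_j-x_i) * sign(y_j-y_i).
  (1,2):dx=-8,dy=+12->D; (1,3):dx=-6,dy=+16->D; (1,4):dx=+2,dy=+14->C; (1,5):dx=-4,dy=+9->D
  (1,6):dx=-7,dy=+1->D; (1,7):dx=+3,dy=+4->C; (1,8):dx=-1,dy=+6->D; (1,9):dx=-2,dy=+7->D
  (2,3):dx=+2,dy=+4->C; (2,4):dx=+10,dy=+2->C; (2,5):dx=+4,dy=-3->D; (2,6):dx=+1,dy=-11->D
  (2,7):dx=+11,dy=-8->D; (2,8):dx=+7,dy=-6->D; (2,9):dx=+6,dy=-5->D; (3,4):dx=+8,dy=-2->D
  (3,5):dx=+2,dy=-7->D; (3,6):dx=-1,dy=-15->C; (3,7):dx=+9,dy=-12->D; (3,8):dx=+5,dy=-10->D
  (3,9):dx=+4,dy=-9->D; (4,5):dx=-6,dy=-5->C; (4,6):dx=-9,dy=-13->C; (4,7):dx=+1,dy=-10->D
  (4,8):dx=-3,dy=-8->C; (4,9):dx=-4,dy=-7->C; (5,6):dx=-3,dy=-8->C; (5,7):dx=+7,dy=-5->D
  (5,8):dx=+3,dy=-3->D; (5,9):dx=+2,dy=-2->D; (6,7):dx=+10,dy=+3->C; (6,8):dx=+6,dy=+5->C
  (6,9):dx=+5,dy=+6->C; (7,8):dx=-4,dy=+2->D; (7,9):dx=-5,dy=+3->D; (8,9):dx=-1,dy=+1->D
Step 2: C = 13, D = 23, total pairs = 36.
Step 3: tau = (C - D)/(n(n-1)/2) = (13 - 23)/36 = -0.277778.
Step 4: Exact two-sided p-value (enumerate n! = 362880 permutations of y under H0): p = 0.358488.
Step 5: alpha = 0.1. fail to reject H0.

tau_b = -0.2778 (C=13, D=23), p = 0.358488, fail to reject H0.


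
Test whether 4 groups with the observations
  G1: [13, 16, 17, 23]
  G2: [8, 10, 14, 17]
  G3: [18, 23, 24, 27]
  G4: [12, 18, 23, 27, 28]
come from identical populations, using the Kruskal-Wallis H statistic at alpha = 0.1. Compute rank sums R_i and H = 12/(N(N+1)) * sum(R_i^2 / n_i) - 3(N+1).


Step 1: Combine all N = 17 observations and assign midranks.
sorted (value, group, rank): (8,G2,1), (10,G2,2), (12,G4,3), (13,G1,4), (14,G2,5), (16,G1,6), (17,G1,7.5), (17,G2,7.5), (18,G3,9.5), (18,G4,9.5), (23,G1,12), (23,G3,12), (23,G4,12), (24,G3,14), (27,G3,15.5), (27,G4,15.5), (28,G4,17)
Step 2: Sum ranks within each group.
R_1 = 29.5 (n_1 = 4)
R_2 = 15.5 (n_2 = 4)
R_3 = 51 (n_3 = 4)
R_4 = 57 (n_4 = 5)
Step 3: H = 12/(N(N+1)) * sum(R_i^2/n_i) - 3(N+1)
     = 12/(17*18) * (29.5^2/4 + 15.5^2/4 + 51^2/4 + 57^2/5) - 3*18
     = 0.039216 * 1577.67 - 54
     = 7.869608.
Step 4: Ties present; correction factor C = 1 - 42/(17^3 - 17) = 0.991422. Corrected H = 7.869608 / 0.991422 = 7.937701.
Step 5: Under H0, H ~ chi^2(3); p-value = 0.047317.
Step 6: alpha = 0.1. reject H0.

H = 7.9377, df = 3, p = 0.047317, reject H0.
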